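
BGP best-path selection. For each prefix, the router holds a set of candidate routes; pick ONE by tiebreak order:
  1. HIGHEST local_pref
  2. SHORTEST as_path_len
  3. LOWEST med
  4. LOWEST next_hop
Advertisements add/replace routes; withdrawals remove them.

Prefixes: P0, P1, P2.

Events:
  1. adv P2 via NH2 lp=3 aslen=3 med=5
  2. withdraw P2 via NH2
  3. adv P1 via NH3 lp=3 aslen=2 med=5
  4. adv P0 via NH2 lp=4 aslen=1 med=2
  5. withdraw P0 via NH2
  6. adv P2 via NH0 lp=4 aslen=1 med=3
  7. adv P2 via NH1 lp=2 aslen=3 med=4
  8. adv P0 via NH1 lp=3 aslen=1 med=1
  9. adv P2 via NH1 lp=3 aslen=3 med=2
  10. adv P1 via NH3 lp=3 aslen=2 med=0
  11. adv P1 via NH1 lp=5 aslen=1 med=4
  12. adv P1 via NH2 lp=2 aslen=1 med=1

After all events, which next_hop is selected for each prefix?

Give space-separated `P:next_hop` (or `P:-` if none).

Op 1: best P0=- P1=- P2=NH2
Op 2: best P0=- P1=- P2=-
Op 3: best P0=- P1=NH3 P2=-
Op 4: best P0=NH2 P1=NH3 P2=-
Op 5: best P0=- P1=NH3 P2=-
Op 6: best P0=- P1=NH3 P2=NH0
Op 7: best P0=- P1=NH3 P2=NH0
Op 8: best P0=NH1 P1=NH3 P2=NH0
Op 9: best P0=NH1 P1=NH3 P2=NH0
Op 10: best P0=NH1 P1=NH3 P2=NH0
Op 11: best P0=NH1 P1=NH1 P2=NH0
Op 12: best P0=NH1 P1=NH1 P2=NH0

Answer: P0:NH1 P1:NH1 P2:NH0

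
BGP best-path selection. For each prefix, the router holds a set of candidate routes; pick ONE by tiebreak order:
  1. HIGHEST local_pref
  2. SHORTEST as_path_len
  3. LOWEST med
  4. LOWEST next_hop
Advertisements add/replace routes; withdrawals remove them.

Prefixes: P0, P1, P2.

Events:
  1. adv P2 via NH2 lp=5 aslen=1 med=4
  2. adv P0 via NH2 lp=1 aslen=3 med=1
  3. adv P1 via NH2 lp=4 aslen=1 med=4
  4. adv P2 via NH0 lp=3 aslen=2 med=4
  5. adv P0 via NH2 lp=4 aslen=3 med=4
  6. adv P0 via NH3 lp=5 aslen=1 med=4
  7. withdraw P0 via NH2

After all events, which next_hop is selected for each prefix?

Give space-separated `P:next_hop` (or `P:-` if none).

Answer: P0:NH3 P1:NH2 P2:NH2

Derivation:
Op 1: best P0=- P1=- P2=NH2
Op 2: best P0=NH2 P1=- P2=NH2
Op 3: best P0=NH2 P1=NH2 P2=NH2
Op 4: best P0=NH2 P1=NH2 P2=NH2
Op 5: best P0=NH2 P1=NH2 P2=NH2
Op 6: best P0=NH3 P1=NH2 P2=NH2
Op 7: best P0=NH3 P1=NH2 P2=NH2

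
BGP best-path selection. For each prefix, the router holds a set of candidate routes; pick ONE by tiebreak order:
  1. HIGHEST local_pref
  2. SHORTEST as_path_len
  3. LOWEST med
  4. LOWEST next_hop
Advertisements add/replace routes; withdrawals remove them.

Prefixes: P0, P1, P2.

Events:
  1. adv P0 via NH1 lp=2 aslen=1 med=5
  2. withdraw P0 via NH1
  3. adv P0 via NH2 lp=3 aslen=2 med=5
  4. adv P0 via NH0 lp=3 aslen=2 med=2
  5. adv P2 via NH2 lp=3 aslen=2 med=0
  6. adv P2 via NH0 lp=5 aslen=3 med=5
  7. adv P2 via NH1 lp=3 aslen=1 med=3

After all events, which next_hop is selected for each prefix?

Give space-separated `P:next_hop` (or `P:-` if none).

Op 1: best P0=NH1 P1=- P2=-
Op 2: best P0=- P1=- P2=-
Op 3: best P0=NH2 P1=- P2=-
Op 4: best P0=NH0 P1=- P2=-
Op 5: best P0=NH0 P1=- P2=NH2
Op 6: best P0=NH0 P1=- P2=NH0
Op 7: best P0=NH0 P1=- P2=NH0

Answer: P0:NH0 P1:- P2:NH0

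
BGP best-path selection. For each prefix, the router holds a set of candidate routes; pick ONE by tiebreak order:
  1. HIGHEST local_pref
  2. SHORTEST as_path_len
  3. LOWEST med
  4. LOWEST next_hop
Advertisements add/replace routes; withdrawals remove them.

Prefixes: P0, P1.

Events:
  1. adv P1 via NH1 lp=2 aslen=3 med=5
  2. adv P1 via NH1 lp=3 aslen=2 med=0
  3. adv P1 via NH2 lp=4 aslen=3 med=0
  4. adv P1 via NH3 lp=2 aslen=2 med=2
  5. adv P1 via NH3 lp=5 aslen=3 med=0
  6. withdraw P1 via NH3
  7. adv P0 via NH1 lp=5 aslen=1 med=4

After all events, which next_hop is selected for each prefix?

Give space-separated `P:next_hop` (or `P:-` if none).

Op 1: best P0=- P1=NH1
Op 2: best P0=- P1=NH1
Op 3: best P0=- P1=NH2
Op 4: best P0=- P1=NH2
Op 5: best P0=- P1=NH3
Op 6: best P0=- P1=NH2
Op 7: best P0=NH1 P1=NH2

Answer: P0:NH1 P1:NH2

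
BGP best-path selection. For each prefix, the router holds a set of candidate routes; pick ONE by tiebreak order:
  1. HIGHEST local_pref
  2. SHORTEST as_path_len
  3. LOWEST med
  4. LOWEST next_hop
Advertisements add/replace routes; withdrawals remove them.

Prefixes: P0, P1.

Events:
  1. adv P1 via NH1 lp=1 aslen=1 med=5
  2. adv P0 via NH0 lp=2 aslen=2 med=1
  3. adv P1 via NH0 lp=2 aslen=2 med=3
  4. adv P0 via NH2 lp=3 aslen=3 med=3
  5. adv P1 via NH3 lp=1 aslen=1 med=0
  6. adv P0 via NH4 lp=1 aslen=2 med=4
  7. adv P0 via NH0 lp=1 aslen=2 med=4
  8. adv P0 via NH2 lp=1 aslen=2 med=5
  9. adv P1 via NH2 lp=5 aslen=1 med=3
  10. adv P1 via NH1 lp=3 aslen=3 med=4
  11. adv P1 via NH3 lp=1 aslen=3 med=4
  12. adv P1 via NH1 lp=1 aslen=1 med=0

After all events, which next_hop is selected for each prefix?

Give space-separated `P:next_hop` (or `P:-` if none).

Op 1: best P0=- P1=NH1
Op 2: best P0=NH0 P1=NH1
Op 3: best P0=NH0 P1=NH0
Op 4: best P0=NH2 P1=NH0
Op 5: best P0=NH2 P1=NH0
Op 6: best P0=NH2 P1=NH0
Op 7: best P0=NH2 P1=NH0
Op 8: best P0=NH0 P1=NH0
Op 9: best P0=NH0 P1=NH2
Op 10: best P0=NH0 P1=NH2
Op 11: best P0=NH0 P1=NH2
Op 12: best P0=NH0 P1=NH2

Answer: P0:NH0 P1:NH2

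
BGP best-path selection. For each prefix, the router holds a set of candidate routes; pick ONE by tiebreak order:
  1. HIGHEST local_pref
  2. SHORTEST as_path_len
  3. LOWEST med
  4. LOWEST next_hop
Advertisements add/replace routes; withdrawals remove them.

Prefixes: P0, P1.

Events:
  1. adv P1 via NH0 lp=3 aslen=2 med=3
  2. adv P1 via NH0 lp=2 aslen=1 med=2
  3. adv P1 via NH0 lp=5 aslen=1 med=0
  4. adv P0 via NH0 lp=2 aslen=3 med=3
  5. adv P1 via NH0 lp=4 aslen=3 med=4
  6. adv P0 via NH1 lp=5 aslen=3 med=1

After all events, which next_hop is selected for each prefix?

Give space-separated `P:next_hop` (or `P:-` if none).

Op 1: best P0=- P1=NH0
Op 2: best P0=- P1=NH0
Op 3: best P0=- P1=NH0
Op 4: best P0=NH0 P1=NH0
Op 5: best P0=NH0 P1=NH0
Op 6: best P0=NH1 P1=NH0

Answer: P0:NH1 P1:NH0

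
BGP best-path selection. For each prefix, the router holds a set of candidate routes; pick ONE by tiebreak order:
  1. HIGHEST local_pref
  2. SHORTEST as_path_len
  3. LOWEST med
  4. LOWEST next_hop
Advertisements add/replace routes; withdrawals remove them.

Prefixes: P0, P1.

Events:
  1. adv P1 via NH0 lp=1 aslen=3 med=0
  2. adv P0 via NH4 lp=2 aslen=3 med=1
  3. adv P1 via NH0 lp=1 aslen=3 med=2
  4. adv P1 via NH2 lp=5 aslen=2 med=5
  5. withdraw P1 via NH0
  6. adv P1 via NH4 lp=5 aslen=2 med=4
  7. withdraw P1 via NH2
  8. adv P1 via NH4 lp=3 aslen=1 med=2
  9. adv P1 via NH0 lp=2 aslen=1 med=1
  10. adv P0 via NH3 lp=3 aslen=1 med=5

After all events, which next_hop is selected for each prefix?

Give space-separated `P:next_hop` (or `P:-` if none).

Answer: P0:NH3 P1:NH4

Derivation:
Op 1: best P0=- P1=NH0
Op 2: best P0=NH4 P1=NH0
Op 3: best P0=NH4 P1=NH0
Op 4: best P0=NH4 P1=NH2
Op 5: best P0=NH4 P1=NH2
Op 6: best P0=NH4 P1=NH4
Op 7: best P0=NH4 P1=NH4
Op 8: best P0=NH4 P1=NH4
Op 9: best P0=NH4 P1=NH4
Op 10: best P0=NH3 P1=NH4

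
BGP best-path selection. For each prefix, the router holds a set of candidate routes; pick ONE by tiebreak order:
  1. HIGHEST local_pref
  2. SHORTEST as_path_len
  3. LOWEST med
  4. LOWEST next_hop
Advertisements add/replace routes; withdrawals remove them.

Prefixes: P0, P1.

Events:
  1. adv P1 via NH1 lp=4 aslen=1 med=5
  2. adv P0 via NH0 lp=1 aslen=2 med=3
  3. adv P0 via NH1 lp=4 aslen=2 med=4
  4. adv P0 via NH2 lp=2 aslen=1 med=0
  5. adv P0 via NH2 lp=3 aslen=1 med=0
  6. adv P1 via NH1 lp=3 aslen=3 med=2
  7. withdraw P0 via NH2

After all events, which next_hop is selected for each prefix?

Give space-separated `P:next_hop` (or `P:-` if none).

Op 1: best P0=- P1=NH1
Op 2: best P0=NH0 P1=NH1
Op 3: best P0=NH1 P1=NH1
Op 4: best P0=NH1 P1=NH1
Op 5: best P0=NH1 P1=NH1
Op 6: best P0=NH1 P1=NH1
Op 7: best P0=NH1 P1=NH1

Answer: P0:NH1 P1:NH1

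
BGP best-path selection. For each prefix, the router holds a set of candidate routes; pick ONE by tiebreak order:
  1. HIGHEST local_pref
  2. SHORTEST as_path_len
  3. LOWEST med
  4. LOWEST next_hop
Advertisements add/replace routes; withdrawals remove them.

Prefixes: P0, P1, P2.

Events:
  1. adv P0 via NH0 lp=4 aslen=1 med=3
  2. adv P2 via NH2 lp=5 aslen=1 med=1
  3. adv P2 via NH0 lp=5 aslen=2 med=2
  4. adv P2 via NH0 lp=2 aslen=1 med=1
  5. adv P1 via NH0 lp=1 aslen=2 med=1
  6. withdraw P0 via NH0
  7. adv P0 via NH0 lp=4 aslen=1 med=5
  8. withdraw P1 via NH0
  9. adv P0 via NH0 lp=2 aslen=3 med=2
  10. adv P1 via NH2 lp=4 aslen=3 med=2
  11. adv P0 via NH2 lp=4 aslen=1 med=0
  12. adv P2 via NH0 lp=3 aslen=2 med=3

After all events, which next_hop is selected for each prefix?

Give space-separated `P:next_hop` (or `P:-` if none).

Answer: P0:NH2 P1:NH2 P2:NH2

Derivation:
Op 1: best P0=NH0 P1=- P2=-
Op 2: best P0=NH0 P1=- P2=NH2
Op 3: best P0=NH0 P1=- P2=NH2
Op 4: best P0=NH0 P1=- P2=NH2
Op 5: best P0=NH0 P1=NH0 P2=NH2
Op 6: best P0=- P1=NH0 P2=NH2
Op 7: best P0=NH0 P1=NH0 P2=NH2
Op 8: best P0=NH0 P1=- P2=NH2
Op 9: best P0=NH0 P1=- P2=NH2
Op 10: best P0=NH0 P1=NH2 P2=NH2
Op 11: best P0=NH2 P1=NH2 P2=NH2
Op 12: best P0=NH2 P1=NH2 P2=NH2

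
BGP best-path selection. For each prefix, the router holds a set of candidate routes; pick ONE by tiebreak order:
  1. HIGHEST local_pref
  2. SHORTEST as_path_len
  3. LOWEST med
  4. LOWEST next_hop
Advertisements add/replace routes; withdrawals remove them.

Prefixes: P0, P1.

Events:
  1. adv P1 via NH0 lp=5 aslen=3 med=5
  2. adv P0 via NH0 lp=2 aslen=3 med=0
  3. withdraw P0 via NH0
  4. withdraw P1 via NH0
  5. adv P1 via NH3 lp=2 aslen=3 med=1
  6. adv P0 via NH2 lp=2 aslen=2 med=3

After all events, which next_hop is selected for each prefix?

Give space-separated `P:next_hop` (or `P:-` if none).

Op 1: best P0=- P1=NH0
Op 2: best P0=NH0 P1=NH0
Op 3: best P0=- P1=NH0
Op 4: best P0=- P1=-
Op 5: best P0=- P1=NH3
Op 6: best P0=NH2 P1=NH3

Answer: P0:NH2 P1:NH3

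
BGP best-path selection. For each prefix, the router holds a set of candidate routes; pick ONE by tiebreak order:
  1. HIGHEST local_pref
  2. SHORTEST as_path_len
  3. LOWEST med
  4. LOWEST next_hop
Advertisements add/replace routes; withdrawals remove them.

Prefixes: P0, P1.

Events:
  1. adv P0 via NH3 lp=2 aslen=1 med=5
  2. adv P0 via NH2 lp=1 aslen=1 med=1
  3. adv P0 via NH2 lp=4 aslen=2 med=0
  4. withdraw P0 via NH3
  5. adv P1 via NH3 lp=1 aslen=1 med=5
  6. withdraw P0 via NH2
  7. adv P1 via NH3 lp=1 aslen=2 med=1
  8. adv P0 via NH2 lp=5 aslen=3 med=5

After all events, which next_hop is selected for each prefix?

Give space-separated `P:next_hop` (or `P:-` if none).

Op 1: best P0=NH3 P1=-
Op 2: best P0=NH3 P1=-
Op 3: best P0=NH2 P1=-
Op 4: best P0=NH2 P1=-
Op 5: best P0=NH2 P1=NH3
Op 6: best P0=- P1=NH3
Op 7: best P0=- P1=NH3
Op 8: best P0=NH2 P1=NH3

Answer: P0:NH2 P1:NH3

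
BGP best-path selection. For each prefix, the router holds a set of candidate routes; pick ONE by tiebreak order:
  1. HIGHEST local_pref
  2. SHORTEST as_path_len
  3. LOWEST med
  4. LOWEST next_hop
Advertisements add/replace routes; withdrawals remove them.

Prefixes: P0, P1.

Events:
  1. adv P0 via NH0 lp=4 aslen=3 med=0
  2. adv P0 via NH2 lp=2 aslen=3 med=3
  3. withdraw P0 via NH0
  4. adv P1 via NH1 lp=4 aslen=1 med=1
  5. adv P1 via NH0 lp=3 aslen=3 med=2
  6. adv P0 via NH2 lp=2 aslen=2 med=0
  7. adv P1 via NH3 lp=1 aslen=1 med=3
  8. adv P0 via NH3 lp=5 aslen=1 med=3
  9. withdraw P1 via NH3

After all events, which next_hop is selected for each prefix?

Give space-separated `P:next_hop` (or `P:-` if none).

Answer: P0:NH3 P1:NH1

Derivation:
Op 1: best P0=NH0 P1=-
Op 2: best P0=NH0 P1=-
Op 3: best P0=NH2 P1=-
Op 4: best P0=NH2 P1=NH1
Op 5: best P0=NH2 P1=NH1
Op 6: best P0=NH2 P1=NH1
Op 7: best P0=NH2 P1=NH1
Op 8: best P0=NH3 P1=NH1
Op 9: best P0=NH3 P1=NH1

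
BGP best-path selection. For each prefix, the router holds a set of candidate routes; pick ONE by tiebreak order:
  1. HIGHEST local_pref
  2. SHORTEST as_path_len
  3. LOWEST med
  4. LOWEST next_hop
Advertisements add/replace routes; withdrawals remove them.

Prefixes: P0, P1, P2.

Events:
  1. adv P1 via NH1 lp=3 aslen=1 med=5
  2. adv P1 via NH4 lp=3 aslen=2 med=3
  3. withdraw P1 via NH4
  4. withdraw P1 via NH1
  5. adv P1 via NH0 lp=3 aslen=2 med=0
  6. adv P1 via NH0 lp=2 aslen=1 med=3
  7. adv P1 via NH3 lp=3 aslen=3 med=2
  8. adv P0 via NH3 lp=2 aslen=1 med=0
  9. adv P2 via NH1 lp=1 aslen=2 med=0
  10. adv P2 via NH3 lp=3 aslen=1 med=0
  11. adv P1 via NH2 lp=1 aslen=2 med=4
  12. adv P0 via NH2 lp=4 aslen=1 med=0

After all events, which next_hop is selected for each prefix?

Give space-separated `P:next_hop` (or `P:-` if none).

Answer: P0:NH2 P1:NH3 P2:NH3

Derivation:
Op 1: best P0=- P1=NH1 P2=-
Op 2: best P0=- P1=NH1 P2=-
Op 3: best P0=- P1=NH1 P2=-
Op 4: best P0=- P1=- P2=-
Op 5: best P0=- P1=NH0 P2=-
Op 6: best P0=- P1=NH0 P2=-
Op 7: best P0=- P1=NH3 P2=-
Op 8: best P0=NH3 P1=NH3 P2=-
Op 9: best P0=NH3 P1=NH3 P2=NH1
Op 10: best P0=NH3 P1=NH3 P2=NH3
Op 11: best P0=NH3 P1=NH3 P2=NH3
Op 12: best P0=NH2 P1=NH3 P2=NH3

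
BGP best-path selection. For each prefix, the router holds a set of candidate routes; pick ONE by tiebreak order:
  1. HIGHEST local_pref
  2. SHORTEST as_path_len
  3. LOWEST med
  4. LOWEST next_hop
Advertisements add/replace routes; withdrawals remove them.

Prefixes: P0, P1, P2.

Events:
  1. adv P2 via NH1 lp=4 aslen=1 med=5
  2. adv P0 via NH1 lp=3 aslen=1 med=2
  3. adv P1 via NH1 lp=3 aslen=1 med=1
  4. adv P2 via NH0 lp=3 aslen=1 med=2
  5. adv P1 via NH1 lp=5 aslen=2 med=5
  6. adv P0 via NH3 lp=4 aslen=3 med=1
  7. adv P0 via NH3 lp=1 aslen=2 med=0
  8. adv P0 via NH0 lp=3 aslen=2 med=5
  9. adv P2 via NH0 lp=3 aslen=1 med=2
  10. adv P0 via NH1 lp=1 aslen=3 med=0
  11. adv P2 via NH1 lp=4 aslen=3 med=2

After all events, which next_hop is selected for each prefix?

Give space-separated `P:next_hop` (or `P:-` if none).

Op 1: best P0=- P1=- P2=NH1
Op 2: best P0=NH1 P1=- P2=NH1
Op 3: best P0=NH1 P1=NH1 P2=NH1
Op 4: best P0=NH1 P1=NH1 P2=NH1
Op 5: best P0=NH1 P1=NH1 P2=NH1
Op 6: best P0=NH3 P1=NH1 P2=NH1
Op 7: best P0=NH1 P1=NH1 P2=NH1
Op 8: best P0=NH1 P1=NH1 P2=NH1
Op 9: best P0=NH1 P1=NH1 P2=NH1
Op 10: best P0=NH0 P1=NH1 P2=NH1
Op 11: best P0=NH0 P1=NH1 P2=NH1

Answer: P0:NH0 P1:NH1 P2:NH1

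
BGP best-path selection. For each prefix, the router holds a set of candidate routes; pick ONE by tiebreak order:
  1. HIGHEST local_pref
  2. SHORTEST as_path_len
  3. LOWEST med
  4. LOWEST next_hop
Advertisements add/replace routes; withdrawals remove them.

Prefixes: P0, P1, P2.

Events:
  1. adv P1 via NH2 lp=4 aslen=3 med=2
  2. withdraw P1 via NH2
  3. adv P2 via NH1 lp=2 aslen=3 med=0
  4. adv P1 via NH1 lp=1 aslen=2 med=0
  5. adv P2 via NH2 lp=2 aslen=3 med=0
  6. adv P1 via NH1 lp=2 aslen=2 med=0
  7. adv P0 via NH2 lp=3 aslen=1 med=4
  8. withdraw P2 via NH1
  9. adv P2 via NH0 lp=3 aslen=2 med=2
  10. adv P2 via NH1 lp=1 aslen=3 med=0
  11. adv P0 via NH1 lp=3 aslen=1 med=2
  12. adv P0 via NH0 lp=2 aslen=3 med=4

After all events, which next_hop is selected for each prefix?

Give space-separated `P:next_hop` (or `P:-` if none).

Answer: P0:NH1 P1:NH1 P2:NH0

Derivation:
Op 1: best P0=- P1=NH2 P2=-
Op 2: best P0=- P1=- P2=-
Op 3: best P0=- P1=- P2=NH1
Op 4: best P0=- P1=NH1 P2=NH1
Op 5: best P0=- P1=NH1 P2=NH1
Op 6: best P0=- P1=NH1 P2=NH1
Op 7: best P0=NH2 P1=NH1 P2=NH1
Op 8: best P0=NH2 P1=NH1 P2=NH2
Op 9: best P0=NH2 P1=NH1 P2=NH0
Op 10: best P0=NH2 P1=NH1 P2=NH0
Op 11: best P0=NH1 P1=NH1 P2=NH0
Op 12: best P0=NH1 P1=NH1 P2=NH0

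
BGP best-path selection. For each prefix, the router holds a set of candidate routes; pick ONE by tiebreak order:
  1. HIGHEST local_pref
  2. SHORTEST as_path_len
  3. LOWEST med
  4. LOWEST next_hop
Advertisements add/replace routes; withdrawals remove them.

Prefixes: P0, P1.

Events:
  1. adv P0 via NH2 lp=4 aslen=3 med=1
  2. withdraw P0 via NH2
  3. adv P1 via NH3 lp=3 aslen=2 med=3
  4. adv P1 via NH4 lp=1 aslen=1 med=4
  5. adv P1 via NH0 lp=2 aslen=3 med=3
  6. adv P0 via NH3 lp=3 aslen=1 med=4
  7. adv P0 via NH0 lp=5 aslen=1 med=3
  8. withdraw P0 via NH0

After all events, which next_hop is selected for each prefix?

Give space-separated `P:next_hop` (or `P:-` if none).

Answer: P0:NH3 P1:NH3

Derivation:
Op 1: best P0=NH2 P1=-
Op 2: best P0=- P1=-
Op 3: best P0=- P1=NH3
Op 4: best P0=- P1=NH3
Op 5: best P0=- P1=NH3
Op 6: best P0=NH3 P1=NH3
Op 7: best P0=NH0 P1=NH3
Op 8: best P0=NH3 P1=NH3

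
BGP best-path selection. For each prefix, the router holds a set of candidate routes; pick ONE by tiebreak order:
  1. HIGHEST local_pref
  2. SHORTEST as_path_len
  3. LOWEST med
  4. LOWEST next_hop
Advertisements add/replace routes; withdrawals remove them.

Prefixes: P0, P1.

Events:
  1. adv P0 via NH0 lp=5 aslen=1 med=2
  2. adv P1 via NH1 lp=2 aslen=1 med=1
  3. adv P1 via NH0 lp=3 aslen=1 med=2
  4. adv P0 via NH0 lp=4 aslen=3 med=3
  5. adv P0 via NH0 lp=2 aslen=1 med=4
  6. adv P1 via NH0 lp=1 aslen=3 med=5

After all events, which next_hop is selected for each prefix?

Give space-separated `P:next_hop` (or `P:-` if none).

Op 1: best P0=NH0 P1=-
Op 2: best P0=NH0 P1=NH1
Op 3: best P0=NH0 P1=NH0
Op 4: best P0=NH0 P1=NH0
Op 5: best P0=NH0 P1=NH0
Op 6: best P0=NH0 P1=NH1

Answer: P0:NH0 P1:NH1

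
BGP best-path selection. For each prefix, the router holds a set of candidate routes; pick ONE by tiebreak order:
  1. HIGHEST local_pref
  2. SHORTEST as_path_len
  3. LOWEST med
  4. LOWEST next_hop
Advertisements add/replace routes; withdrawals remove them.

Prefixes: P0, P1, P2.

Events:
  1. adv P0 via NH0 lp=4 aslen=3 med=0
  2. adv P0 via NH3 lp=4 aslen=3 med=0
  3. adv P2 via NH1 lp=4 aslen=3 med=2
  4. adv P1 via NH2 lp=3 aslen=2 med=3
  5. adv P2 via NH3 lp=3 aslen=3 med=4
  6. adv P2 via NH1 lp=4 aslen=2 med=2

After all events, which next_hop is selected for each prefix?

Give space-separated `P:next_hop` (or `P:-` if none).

Op 1: best P0=NH0 P1=- P2=-
Op 2: best P0=NH0 P1=- P2=-
Op 3: best P0=NH0 P1=- P2=NH1
Op 4: best P0=NH0 P1=NH2 P2=NH1
Op 5: best P0=NH0 P1=NH2 P2=NH1
Op 6: best P0=NH0 P1=NH2 P2=NH1

Answer: P0:NH0 P1:NH2 P2:NH1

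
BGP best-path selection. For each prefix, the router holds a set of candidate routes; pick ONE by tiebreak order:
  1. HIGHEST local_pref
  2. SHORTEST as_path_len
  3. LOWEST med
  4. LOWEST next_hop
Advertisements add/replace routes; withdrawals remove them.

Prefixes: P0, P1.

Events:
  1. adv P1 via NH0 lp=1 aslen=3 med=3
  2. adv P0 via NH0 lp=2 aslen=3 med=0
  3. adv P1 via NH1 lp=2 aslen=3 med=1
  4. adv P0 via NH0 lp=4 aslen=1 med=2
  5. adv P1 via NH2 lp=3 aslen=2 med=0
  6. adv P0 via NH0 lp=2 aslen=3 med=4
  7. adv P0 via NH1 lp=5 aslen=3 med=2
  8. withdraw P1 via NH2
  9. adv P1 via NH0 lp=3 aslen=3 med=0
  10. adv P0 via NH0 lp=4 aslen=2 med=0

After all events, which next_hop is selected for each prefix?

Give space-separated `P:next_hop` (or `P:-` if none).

Op 1: best P0=- P1=NH0
Op 2: best P0=NH0 P1=NH0
Op 3: best P0=NH0 P1=NH1
Op 4: best P0=NH0 P1=NH1
Op 5: best P0=NH0 P1=NH2
Op 6: best P0=NH0 P1=NH2
Op 7: best P0=NH1 P1=NH2
Op 8: best P0=NH1 P1=NH1
Op 9: best P0=NH1 P1=NH0
Op 10: best P0=NH1 P1=NH0

Answer: P0:NH1 P1:NH0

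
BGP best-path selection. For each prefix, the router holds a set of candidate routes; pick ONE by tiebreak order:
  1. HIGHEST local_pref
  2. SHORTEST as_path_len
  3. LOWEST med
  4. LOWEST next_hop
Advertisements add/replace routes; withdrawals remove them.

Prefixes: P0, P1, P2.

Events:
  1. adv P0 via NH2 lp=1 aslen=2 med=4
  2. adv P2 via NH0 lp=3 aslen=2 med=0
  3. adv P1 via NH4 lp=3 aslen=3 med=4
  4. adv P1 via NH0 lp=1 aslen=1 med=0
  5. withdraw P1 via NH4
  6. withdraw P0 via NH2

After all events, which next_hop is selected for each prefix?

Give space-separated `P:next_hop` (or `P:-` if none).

Answer: P0:- P1:NH0 P2:NH0

Derivation:
Op 1: best P0=NH2 P1=- P2=-
Op 2: best P0=NH2 P1=- P2=NH0
Op 3: best P0=NH2 P1=NH4 P2=NH0
Op 4: best P0=NH2 P1=NH4 P2=NH0
Op 5: best P0=NH2 P1=NH0 P2=NH0
Op 6: best P0=- P1=NH0 P2=NH0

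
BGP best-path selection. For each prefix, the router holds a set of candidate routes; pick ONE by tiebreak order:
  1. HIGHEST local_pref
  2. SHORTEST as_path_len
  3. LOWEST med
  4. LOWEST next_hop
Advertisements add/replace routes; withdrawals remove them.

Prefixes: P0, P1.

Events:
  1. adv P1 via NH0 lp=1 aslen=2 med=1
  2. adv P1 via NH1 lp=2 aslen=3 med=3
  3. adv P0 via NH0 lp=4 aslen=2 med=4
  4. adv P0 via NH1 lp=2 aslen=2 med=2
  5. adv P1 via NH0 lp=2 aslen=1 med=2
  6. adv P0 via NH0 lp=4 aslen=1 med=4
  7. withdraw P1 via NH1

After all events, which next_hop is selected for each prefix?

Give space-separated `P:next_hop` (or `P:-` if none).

Answer: P0:NH0 P1:NH0

Derivation:
Op 1: best P0=- P1=NH0
Op 2: best P0=- P1=NH1
Op 3: best P0=NH0 P1=NH1
Op 4: best P0=NH0 P1=NH1
Op 5: best P0=NH0 P1=NH0
Op 6: best P0=NH0 P1=NH0
Op 7: best P0=NH0 P1=NH0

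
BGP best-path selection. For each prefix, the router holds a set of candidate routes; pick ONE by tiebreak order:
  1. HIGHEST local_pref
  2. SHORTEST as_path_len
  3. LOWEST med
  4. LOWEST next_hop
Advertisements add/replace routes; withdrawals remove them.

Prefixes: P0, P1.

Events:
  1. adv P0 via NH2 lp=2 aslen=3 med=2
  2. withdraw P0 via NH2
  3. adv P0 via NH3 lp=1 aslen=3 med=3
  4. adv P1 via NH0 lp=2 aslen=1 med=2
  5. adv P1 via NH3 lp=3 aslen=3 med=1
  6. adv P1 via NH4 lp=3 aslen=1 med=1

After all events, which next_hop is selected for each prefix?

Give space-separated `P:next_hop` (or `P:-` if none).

Op 1: best P0=NH2 P1=-
Op 2: best P0=- P1=-
Op 3: best P0=NH3 P1=-
Op 4: best P0=NH3 P1=NH0
Op 5: best P0=NH3 P1=NH3
Op 6: best P0=NH3 P1=NH4

Answer: P0:NH3 P1:NH4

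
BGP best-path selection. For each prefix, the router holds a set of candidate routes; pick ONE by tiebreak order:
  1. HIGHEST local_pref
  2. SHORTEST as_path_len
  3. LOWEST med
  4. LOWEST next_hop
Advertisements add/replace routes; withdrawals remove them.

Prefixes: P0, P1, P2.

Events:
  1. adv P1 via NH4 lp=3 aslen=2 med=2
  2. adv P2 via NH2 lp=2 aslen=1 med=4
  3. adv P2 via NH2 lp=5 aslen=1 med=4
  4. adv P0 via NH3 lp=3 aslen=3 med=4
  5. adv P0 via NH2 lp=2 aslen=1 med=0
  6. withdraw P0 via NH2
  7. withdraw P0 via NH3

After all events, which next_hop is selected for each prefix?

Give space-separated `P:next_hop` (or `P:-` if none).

Answer: P0:- P1:NH4 P2:NH2

Derivation:
Op 1: best P0=- P1=NH4 P2=-
Op 2: best P0=- P1=NH4 P2=NH2
Op 3: best P0=- P1=NH4 P2=NH2
Op 4: best P0=NH3 P1=NH4 P2=NH2
Op 5: best P0=NH3 P1=NH4 P2=NH2
Op 6: best P0=NH3 P1=NH4 P2=NH2
Op 7: best P0=- P1=NH4 P2=NH2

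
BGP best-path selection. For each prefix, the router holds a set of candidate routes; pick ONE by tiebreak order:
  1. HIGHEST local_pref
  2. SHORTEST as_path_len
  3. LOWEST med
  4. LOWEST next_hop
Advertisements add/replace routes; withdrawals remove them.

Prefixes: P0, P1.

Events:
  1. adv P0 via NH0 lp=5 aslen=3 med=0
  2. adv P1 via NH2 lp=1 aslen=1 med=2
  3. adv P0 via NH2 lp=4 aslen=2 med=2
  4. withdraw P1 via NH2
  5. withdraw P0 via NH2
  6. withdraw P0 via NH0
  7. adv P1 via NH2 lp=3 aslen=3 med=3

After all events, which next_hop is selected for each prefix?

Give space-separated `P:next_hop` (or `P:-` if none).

Answer: P0:- P1:NH2

Derivation:
Op 1: best P0=NH0 P1=-
Op 2: best P0=NH0 P1=NH2
Op 3: best P0=NH0 P1=NH2
Op 4: best P0=NH0 P1=-
Op 5: best P0=NH0 P1=-
Op 6: best P0=- P1=-
Op 7: best P0=- P1=NH2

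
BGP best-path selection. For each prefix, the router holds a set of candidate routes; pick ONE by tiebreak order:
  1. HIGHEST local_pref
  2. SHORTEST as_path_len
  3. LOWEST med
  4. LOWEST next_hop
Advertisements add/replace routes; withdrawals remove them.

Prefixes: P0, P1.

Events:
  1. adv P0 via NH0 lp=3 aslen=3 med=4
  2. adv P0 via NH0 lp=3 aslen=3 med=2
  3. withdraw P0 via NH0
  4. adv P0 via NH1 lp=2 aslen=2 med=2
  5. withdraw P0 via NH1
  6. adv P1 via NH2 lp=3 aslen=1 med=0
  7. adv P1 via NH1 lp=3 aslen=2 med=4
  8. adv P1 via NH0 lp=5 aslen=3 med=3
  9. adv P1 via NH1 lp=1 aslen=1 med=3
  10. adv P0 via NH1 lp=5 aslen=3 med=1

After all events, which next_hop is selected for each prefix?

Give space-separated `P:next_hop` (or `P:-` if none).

Op 1: best P0=NH0 P1=-
Op 2: best P0=NH0 P1=-
Op 3: best P0=- P1=-
Op 4: best P0=NH1 P1=-
Op 5: best P0=- P1=-
Op 6: best P0=- P1=NH2
Op 7: best P0=- P1=NH2
Op 8: best P0=- P1=NH0
Op 9: best P0=- P1=NH0
Op 10: best P0=NH1 P1=NH0

Answer: P0:NH1 P1:NH0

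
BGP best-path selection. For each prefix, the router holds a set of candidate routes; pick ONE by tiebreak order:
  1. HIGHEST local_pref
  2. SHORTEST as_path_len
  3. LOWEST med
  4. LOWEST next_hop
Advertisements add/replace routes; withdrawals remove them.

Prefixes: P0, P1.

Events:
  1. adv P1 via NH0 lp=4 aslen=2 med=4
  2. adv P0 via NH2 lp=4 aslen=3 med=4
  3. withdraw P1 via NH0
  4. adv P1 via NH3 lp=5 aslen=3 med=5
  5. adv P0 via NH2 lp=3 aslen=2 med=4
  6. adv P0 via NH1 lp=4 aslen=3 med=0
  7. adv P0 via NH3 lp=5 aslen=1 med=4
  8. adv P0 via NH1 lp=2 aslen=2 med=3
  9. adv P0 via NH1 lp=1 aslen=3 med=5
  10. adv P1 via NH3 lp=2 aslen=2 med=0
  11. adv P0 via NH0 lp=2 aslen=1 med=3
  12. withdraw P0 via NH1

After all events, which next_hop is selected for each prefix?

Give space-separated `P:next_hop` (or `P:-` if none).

Op 1: best P0=- P1=NH0
Op 2: best P0=NH2 P1=NH0
Op 3: best P0=NH2 P1=-
Op 4: best P0=NH2 P1=NH3
Op 5: best P0=NH2 P1=NH3
Op 6: best P0=NH1 P1=NH3
Op 7: best P0=NH3 P1=NH3
Op 8: best P0=NH3 P1=NH3
Op 9: best P0=NH3 P1=NH3
Op 10: best P0=NH3 P1=NH3
Op 11: best P0=NH3 P1=NH3
Op 12: best P0=NH3 P1=NH3

Answer: P0:NH3 P1:NH3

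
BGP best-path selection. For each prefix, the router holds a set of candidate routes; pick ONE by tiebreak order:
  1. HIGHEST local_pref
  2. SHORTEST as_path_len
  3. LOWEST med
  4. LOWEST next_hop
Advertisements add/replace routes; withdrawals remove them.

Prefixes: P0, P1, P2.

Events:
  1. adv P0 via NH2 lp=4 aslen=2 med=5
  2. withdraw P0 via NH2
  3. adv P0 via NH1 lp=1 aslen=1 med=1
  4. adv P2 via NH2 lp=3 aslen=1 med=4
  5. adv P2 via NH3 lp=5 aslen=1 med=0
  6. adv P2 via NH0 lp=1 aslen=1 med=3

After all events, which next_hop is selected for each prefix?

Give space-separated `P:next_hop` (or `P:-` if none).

Op 1: best P0=NH2 P1=- P2=-
Op 2: best P0=- P1=- P2=-
Op 3: best P0=NH1 P1=- P2=-
Op 4: best P0=NH1 P1=- P2=NH2
Op 5: best P0=NH1 P1=- P2=NH3
Op 6: best P0=NH1 P1=- P2=NH3

Answer: P0:NH1 P1:- P2:NH3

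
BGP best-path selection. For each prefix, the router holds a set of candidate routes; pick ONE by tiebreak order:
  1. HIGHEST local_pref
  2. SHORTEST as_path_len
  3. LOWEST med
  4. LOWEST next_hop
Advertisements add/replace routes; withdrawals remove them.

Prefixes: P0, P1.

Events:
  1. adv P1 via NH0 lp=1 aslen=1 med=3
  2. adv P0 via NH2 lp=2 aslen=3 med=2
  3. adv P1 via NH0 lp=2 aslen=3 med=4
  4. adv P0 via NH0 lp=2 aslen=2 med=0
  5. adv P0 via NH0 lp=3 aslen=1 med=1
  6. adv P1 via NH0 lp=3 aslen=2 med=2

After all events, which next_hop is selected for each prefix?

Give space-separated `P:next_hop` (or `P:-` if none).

Answer: P0:NH0 P1:NH0

Derivation:
Op 1: best P0=- P1=NH0
Op 2: best P0=NH2 P1=NH0
Op 3: best P0=NH2 P1=NH0
Op 4: best P0=NH0 P1=NH0
Op 5: best P0=NH0 P1=NH0
Op 6: best P0=NH0 P1=NH0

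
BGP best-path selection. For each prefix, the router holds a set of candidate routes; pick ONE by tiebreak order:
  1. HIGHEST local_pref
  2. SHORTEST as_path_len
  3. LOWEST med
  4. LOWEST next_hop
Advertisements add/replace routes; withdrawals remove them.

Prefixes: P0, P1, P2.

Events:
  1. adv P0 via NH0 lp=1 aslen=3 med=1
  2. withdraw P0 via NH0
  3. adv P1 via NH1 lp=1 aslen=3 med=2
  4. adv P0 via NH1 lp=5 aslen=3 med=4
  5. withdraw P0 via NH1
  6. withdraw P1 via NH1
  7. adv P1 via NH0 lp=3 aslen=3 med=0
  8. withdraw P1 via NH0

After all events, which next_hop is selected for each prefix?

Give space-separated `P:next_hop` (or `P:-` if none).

Op 1: best P0=NH0 P1=- P2=-
Op 2: best P0=- P1=- P2=-
Op 3: best P0=- P1=NH1 P2=-
Op 4: best P0=NH1 P1=NH1 P2=-
Op 5: best P0=- P1=NH1 P2=-
Op 6: best P0=- P1=- P2=-
Op 7: best P0=- P1=NH0 P2=-
Op 8: best P0=- P1=- P2=-

Answer: P0:- P1:- P2:-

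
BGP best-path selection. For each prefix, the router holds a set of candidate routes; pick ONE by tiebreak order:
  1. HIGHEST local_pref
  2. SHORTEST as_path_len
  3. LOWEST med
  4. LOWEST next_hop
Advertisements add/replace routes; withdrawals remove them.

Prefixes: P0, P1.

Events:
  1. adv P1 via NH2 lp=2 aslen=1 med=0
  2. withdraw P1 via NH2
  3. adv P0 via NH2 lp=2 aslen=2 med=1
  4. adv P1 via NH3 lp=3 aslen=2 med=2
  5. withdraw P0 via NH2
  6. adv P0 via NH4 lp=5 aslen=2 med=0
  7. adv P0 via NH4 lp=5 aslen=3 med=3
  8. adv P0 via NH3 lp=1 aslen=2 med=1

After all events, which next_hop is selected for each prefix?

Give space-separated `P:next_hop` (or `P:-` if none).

Op 1: best P0=- P1=NH2
Op 2: best P0=- P1=-
Op 3: best P0=NH2 P1=-
Op 4: best P0=NH2 P1=NH3
Op 5: best P0=- P1=NH3
Op 6: best P0=NH4 P1=NH3
Op 7: best P0=NH4 P1=NH3
Op 8: best P0=NH4 P1=NH3

Answer: P0:NH4 P1:NH3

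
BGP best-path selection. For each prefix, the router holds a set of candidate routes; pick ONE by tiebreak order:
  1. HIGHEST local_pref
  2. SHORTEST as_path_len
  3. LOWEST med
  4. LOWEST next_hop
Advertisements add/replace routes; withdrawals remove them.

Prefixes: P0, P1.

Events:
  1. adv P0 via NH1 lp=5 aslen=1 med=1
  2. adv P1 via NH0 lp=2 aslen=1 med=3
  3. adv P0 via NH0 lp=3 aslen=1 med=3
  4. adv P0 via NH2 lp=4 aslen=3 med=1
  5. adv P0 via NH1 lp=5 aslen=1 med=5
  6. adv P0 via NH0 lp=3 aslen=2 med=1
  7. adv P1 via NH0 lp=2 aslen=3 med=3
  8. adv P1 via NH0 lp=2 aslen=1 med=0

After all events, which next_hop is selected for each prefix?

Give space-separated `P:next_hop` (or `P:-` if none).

Answer: P0:NH1 P1:NH0

Derivation:
Op 1: best P0=NH1 P1=-
Op 2: best P0=NH1 P1=NH0
Op 3: best P0=NH1 P1=NH0
Op 4: best P0=NH1 P1=NH0
Op 5: best P0=NH1 P1=NH0
Op 6: best P0=NH1 P1=NH0
Op 7: best P0=NH1 P1=NH0
Op 8: best P0=NH1 P1=NH0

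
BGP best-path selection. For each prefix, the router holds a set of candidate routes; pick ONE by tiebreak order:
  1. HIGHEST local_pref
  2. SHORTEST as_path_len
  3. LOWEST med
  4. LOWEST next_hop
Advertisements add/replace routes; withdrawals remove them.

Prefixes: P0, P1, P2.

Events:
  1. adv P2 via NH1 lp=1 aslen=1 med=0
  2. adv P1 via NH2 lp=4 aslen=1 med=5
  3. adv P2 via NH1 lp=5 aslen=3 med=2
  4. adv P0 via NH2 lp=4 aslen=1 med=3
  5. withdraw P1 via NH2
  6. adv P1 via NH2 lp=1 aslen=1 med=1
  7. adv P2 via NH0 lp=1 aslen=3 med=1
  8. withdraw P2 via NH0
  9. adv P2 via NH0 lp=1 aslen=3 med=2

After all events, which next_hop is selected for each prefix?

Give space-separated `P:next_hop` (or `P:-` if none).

Answer: P0:NH2 P1:NH2 P2:NH1

Derivation:
Op 1: best P0=- P1=- P2=NH1
Op 2: best P0=- P1=NH2 P2=NH1
Op 3: best P0=- P1=NH2 P2=NH1
Op 4: best P0=NH2 P1=NH2 P2=NH1
Op 5: best P0=NH2 P1=- P2=NH1
Op 6: best P0=NH2 P1=NH2 P2=NH1
Op 7: best P0=NH2 P1=NH2 P2=NH1
Op 8: best P0=NH2 P1=NH2 P2=NH1
Op 9: best P0=NH2 P1=NH2 P2=NH1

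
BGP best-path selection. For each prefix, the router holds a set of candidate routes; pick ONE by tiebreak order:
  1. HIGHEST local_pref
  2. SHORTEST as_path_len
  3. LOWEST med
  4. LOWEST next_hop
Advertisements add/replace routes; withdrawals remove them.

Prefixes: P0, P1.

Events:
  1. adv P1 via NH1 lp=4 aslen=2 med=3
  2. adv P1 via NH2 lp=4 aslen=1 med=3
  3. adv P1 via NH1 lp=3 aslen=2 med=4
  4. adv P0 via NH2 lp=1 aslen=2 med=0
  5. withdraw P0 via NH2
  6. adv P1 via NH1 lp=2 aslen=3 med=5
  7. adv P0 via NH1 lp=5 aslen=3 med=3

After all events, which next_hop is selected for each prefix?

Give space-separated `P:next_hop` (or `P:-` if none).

Answer: P0:NH1 P1:NH2

Derivation:
Op 1: best P0=- P1=NH1
Op 2: best P0=- P1=NH2
Op 3: best P0=- P1=NH2
Op 4: best P0=NH2 P1=NH2
Op 5: best P0=- P1=NH2
Op 6: best P0=- P1=NH2
Op 7: best P0=NH1 P1=NH2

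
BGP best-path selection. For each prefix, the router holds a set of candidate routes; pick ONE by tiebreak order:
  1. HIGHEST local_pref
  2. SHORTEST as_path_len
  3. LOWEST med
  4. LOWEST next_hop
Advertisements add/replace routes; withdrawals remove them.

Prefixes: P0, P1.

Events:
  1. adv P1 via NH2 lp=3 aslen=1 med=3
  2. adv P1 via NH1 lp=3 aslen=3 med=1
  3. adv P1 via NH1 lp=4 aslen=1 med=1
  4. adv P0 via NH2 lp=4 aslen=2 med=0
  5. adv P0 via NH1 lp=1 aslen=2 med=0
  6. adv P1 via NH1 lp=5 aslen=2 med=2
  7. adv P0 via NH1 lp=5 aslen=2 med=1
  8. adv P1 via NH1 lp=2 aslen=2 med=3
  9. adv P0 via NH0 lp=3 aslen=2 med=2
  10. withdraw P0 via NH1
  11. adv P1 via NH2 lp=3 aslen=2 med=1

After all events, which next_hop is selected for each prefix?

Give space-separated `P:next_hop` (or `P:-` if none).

Op 1: best P0=- P1=NH2
Op 2: best P0=- P1=NH2
Op 3: best P0=- P1=NH1
Op 4: best P0=NH2 P1=NH1
Op 5: best P0=NH2 P1=NH1
Op 6: best P0=NH2 P1=NH1
Op 7: best P0=NH1 P1=NH1
Op 8: best P0=NH1 P1=NH2
Op 9: best P0=NH1 P1=NH2
Op 10: best P0=NH2 P1=NH2
Op 11: best P0=NH2 P1=NH2

Answer: P0:NH2 P1:NH2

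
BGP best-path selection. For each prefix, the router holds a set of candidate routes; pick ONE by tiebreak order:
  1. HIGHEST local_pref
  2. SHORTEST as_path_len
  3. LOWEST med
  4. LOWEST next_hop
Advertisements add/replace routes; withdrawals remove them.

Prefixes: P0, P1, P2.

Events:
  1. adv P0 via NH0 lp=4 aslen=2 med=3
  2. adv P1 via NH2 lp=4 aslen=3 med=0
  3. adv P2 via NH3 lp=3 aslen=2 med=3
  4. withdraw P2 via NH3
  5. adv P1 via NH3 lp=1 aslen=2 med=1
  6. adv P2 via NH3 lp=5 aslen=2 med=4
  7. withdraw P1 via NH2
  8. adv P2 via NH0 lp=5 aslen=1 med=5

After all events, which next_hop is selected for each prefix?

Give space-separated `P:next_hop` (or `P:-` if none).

Op 1: best P0=NH0 P1=- P2=-
Op 2: best P0=NH0 P1=NH2 P2=-
Op 3: best P0=NH0 P1=NH2 P2=NH3
Op 4: best P0=NH0 P1=NH2 P2=-
Op 5: best P0=NH0 P1=NH2 P2=-
Op 6: best P0=NH0 P1=NH2 P2=NH3
Op 7: best P0=NH0 P1=NH3 P2=NH3
Op 8: best P0=NH0 P1=NH3 P2=NH0

Answer: P0:NH0 P1:NH3 P2:NH0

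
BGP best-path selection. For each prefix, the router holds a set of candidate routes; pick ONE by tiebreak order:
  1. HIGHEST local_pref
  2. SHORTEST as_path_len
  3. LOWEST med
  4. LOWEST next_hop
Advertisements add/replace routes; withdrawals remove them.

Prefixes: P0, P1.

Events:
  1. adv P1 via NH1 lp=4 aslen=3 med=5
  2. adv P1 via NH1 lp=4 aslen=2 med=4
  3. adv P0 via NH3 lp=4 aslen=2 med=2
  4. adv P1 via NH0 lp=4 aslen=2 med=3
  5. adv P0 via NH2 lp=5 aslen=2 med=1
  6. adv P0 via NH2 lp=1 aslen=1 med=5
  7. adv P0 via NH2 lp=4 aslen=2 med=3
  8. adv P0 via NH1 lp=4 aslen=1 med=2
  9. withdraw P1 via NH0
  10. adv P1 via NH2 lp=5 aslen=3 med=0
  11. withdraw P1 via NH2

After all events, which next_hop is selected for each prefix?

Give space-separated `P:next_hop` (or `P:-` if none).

Op 1: best P0=- P1=NH1
Op 2: best P0=- P1=NH1
Op 3: best P0=NH3 P1=NH1
Op 4: best P0=NH3 P1=NH0
Op 5: best P0=NH2 P1=NH0
Op 6: best P0=NH3 P1=NH0
Op 7: best P0=NH3 P1=NH0
Op 8: best P0=NH1 P1=NH0
Op 9: best P0=NH1 P1=NH1
Op 10: best P0=NH1 P1=NH2
Op 11: best P0=NH1 P1=NH1

Answer: P0:NH1 P1:NH1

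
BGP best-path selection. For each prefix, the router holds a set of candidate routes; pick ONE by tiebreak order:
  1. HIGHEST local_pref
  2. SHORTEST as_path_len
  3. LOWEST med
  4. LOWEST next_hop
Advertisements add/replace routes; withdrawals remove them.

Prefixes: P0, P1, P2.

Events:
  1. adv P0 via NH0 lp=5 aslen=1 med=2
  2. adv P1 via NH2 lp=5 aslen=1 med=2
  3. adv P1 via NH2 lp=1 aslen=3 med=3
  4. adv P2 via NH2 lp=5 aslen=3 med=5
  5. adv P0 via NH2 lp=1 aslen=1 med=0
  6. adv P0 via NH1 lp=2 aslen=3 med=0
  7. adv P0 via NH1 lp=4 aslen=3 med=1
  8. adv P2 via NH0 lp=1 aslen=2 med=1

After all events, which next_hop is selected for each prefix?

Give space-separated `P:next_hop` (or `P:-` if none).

Op 1: best P0=NH0 P1=- P2=-
Op 2: best P0=NH0 P1=NH2 P2=-
Op 3: best P0=NH0 P1=NH2 P2=-
Op 4: best P0=NH0 P1=NH2 P2=NH2
Op 5: best P0=NH0 P1=NH2 P2=NH2
Op 6: best P0=NH0 P1=NH2 P2=NH2
Op 7: best P0=NH0 P1=NH2 P2=NH2
Op 8: best P0=NH0 P1=NH2 P2=NH2

Answer: P0:NH0 P1:NH2 P2:NH2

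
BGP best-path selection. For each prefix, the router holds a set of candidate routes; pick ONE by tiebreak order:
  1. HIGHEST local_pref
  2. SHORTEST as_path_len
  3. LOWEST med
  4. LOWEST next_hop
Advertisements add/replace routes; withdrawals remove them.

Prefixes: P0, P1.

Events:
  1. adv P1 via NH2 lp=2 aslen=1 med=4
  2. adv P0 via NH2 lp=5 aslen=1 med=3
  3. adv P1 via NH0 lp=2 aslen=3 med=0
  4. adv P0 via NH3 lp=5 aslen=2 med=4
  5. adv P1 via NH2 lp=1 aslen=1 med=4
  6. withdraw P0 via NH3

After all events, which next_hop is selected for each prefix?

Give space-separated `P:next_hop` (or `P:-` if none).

Op 1: best P0=- P1=NH2
Op 2: best P0=NH2 P1=NH2
Op 3: best P0=NH2 P1=NH2
Op 4: best P0=NH2 P1=NH2
Op 5: best P0=NH2 P1=NH0
Op 6: best P0=NH2 P1=NH0

Answer: P0:NH2 P1:NH0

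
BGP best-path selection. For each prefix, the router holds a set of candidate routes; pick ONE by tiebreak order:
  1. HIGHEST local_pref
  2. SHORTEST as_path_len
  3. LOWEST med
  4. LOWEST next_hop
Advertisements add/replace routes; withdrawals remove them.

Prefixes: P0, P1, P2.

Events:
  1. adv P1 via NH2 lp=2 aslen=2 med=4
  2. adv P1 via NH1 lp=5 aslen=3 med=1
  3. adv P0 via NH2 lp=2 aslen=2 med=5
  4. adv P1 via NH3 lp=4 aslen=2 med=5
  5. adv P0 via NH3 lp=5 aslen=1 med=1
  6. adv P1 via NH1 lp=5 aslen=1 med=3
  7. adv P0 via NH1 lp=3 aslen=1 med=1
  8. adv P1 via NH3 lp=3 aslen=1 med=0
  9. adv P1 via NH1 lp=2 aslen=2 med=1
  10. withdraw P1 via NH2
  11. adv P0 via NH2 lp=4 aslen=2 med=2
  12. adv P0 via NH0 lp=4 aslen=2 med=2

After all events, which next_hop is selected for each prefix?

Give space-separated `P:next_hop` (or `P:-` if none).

Op 1: best P0=- P1=NH2 P2=-
Op 2: best P0=- P1=NH1 P2=-
Op 3: best P0=NH2 P1=NH1 P2=-
Op 4: best P0=NH2 P1=NH1 P2=-
Op 5: best P0=NH3 P1=NH1 P2=-
Op 6: best P0=NH3 P1=NH1 P2=-
Op 7: best P0=NH3 P1=NH1 P2=-
Op 8: best P0=NH3 P1=NH1 P2=-
Op 9: best P0=NH3 P1=NH3 P2=-
Op 10: best P0=NH3 P1=NH3 P2=-
Op 11: best P0=NH3 P1=NH3 P2=-
Op 12: best P0=NH3 P1=NH3 P2=-

Answer: P0:NH3 P1:NH3 P2:-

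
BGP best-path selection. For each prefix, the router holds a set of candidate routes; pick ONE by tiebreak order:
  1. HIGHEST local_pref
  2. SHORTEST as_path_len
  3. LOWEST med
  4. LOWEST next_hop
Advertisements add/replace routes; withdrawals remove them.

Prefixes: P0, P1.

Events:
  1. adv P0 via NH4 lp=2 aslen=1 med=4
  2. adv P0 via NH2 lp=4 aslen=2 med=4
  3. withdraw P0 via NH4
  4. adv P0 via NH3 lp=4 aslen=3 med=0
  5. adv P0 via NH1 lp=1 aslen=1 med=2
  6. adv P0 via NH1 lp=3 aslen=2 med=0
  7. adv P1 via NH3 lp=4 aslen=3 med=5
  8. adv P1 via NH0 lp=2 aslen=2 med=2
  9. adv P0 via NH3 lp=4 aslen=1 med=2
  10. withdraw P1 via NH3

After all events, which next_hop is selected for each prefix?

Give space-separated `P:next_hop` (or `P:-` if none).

Answer: P0:NH3 P1:NH0

Derivation:
Op 1: best P0=NH4 P1=-
Op 2: best P0=NH2 P1=-
Op 3: best P0=NH2 P1=-
Op 4: best P0=NH2 P1=-
Op 5: best P0=NH2 P1=-
Op 6: best P0=NH2 P1=-
Op 7: best P0=NH2 P1=NH3
Op 8: best P0=NH2 P1=NH3
Op 9: best P0=NH3 P1=NH3
Op 10: best P0=NH3 P1=NH0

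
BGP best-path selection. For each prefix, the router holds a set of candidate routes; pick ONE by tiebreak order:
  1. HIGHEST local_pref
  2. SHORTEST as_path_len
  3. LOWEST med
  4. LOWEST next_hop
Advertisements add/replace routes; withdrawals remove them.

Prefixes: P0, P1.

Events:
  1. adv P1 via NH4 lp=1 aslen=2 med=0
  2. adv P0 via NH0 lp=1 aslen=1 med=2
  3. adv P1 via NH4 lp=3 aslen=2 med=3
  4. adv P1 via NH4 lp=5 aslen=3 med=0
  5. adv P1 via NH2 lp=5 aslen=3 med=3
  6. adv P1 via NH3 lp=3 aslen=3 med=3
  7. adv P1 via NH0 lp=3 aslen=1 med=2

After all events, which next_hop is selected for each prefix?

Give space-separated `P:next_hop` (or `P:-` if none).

Op 1: best P0=- P1=NH4
Op 2: best P0=NH0 P1=NH4
Op 3: best P0=NH0 P1=NH4
Op 4: best P0=NH0 P1=NH4
Op 5: best P0=NH0 P1=NH4
Op 6: best P0=NH0 P1=NH4
Op 7: best P0=NH0 P1=NH4

Answer: P0:NH0 P1:NH4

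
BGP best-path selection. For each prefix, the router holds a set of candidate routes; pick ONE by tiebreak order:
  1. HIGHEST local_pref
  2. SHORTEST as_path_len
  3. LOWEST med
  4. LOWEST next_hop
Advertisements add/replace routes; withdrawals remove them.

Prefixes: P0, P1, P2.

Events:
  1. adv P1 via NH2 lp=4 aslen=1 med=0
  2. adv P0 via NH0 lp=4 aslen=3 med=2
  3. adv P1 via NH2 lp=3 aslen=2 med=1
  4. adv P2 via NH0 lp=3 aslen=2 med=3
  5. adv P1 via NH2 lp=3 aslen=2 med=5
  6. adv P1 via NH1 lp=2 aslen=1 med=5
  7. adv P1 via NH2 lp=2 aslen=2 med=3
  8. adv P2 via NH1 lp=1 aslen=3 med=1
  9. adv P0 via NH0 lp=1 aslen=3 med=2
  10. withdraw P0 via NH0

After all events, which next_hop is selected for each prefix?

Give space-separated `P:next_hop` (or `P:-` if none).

Op 1: best P0=- P1=NH2 P2=-
Op 2: best P0=NH0 P1=NH2 P2=-
Op 3: best P0=NH0 P1=NH2 P2=-
Op 4: best P0=NH0 P1=NH2 P2=NH0
Op 5: best P0=NH0 P1=NH2 P2=NH0
Op 6: best P0=NH0 P1=NH2 P2=NH0
Op 7: best P0=NH0 P1=NH1 P2=NH0
Op 8: best P0=NH0 P1=NH1 P2=NH0
Op 9: best P0=NH0 P1=NH1 P2=NH0
Op 10: best P0=- P1=NH1 P2=NH0

Answer: P0:- P1:NH1 P2:NH0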